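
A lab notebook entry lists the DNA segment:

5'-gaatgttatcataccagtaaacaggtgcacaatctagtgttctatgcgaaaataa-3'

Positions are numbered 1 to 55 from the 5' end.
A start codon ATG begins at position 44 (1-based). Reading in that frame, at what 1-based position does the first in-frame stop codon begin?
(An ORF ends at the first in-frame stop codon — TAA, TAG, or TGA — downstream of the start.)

53

Codons from position 44: ATG (44–46), CGA (47–49), AAA (50–52), TAA (53–55).
TAA is a stop codon; it begins at position 53.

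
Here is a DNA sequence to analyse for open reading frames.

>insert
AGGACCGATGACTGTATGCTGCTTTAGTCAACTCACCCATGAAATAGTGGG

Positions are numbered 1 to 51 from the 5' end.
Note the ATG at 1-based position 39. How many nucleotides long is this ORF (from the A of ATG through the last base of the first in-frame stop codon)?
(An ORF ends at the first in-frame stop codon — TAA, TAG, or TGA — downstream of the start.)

Codons from position 39: ATG (39–41), AAA (42–44), TAG (45–47).
TAG is the first in-frame stop; ORF spans 39–47, 9 nucleotides.

9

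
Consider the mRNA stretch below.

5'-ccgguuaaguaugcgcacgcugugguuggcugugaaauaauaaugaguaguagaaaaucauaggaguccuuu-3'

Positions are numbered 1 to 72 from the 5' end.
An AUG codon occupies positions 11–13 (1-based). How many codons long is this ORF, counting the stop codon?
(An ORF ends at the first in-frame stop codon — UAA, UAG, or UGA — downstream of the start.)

Codons from position 11: AUG (11–13), CGC (14–16), ACG (17–19), CUG (20–22), UGG (23–25), UUG (26–28), GCU (29–31), GUG (32–34), AAA (35–37), UAA (38–40).
UAA is the first in-frame stop; that's 10 codons including the stop.

10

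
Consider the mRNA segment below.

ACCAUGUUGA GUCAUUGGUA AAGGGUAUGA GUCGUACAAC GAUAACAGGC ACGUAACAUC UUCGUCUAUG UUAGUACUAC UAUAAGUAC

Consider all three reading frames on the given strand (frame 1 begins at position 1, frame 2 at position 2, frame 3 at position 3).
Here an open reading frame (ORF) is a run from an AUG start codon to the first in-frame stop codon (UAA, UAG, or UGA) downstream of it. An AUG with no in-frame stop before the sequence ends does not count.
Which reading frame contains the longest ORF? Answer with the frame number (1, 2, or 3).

3

Frame 1: ACC AUG UUG AGU CAU UGG UAA AGG GUA UGA GUC GUA CAA CGA UAA CAG GCA CGU AAC AUC UUC GUC UAU GUU AGU ACU ACU AUA AGU — AUG at 4, stop UAA at 19 → 18 nt.
Frame 2: CCA UGU UGA GUC AUU GGU AAA GGG UAU GAG UCG UAC AAC GAU AAC AGG CAC GUA ACA UCU UCG UCU AUG UUA GUA CUA CUA UAA GUA — AUG at 68, stop UAA at 83 → 18 nt.
Frame 3: CAU GUU GAG UCA UUG GUA AAG GGU AUG AGU CGU ACA ACG AUA ACA GGC ACG UAA CAU CUU CGU CUA UGU UAG UAC UAC UAU AAG UAC — AUG at 27, stop UAA at 54 → 30 nt.
Longest ORF is 30 nt in frame 3 (positions 27–56).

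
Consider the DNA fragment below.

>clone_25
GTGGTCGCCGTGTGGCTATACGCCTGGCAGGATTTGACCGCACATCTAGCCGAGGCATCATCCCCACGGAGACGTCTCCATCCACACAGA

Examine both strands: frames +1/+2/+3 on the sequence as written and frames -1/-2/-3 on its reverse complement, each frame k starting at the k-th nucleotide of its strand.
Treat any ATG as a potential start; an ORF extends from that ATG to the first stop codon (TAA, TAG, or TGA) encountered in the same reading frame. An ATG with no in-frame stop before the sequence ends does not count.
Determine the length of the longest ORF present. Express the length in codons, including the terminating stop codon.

10

Reverse complement (5'→3'): TCTGTGTGGATGGAGACGTCTCCGTGGGGATGATGCCTCGGCTAGATGTGCGGTCAAATCCTGCCAGGCGTATAGCCACACGGCGACCAC
Frame +1: GTG GTC GCC GTG TGG CTA TAC GCC TGG CAG GAT TTG ACC GCA CAT CTA GCC GAG GCA TCA TCC CCA CGG AGA CGT CTC CAT CCA CAC AGA — no ATG→stop ORF.
Frame +2: TGG TCG CCG TGT GGC TAT ACG CCT GGC AGG ATT TGA CCG CAC ATC TAG CCG AGG CAT CAT CCC CAC GGA GAC GTC TCC ATC CAC ACA — no ATG→stop ORF.
Frame +3: GGT CGC CGT GTG GCT ATA CGC CTG GCA GGA TTT GAC CGC ACA TCT AGC CGA GGC ATC ATC CCC ACG GAG ACG TCT CCA TCC ACA CAG — no ATG→stop ORF.
Frame -1: TCT GTG TGG ATG GAG ACG TCT CCG TGG GGA TGA TGC CTC GGC TAG ATG TGC GGT CAA ATC CTG CCA GGC GTA TAG CCA CAC GGC GAC CAC — ATG at 10, stop TGA at 31 → 24 nt; ATG at 46, stop TAG at 73 → 30 nt.
Frame -2: CTG TGT GGA TGG AGA CGT CTC CGT GGG GAT GAT GCC TCG GCT AGA TGT GCG GTC AAA TCC TGC CAG GCG TAT AGC CAC ACG GCG ACC — no ATG→stop ORF.
Frame -3: TGT GTG GAT GGA GAC GTC TCC GTG GGG ATG ATG CCT CGG CTA GAT GTG CGG TCA AAT CCT GCC AGG CGT ATA GCC ACA CGG CGA CCA — no ATG→stop ORF.
Longest: frame -1, positions 46–75, 30 nt = 10 codons = 9 aa. → 10 codons.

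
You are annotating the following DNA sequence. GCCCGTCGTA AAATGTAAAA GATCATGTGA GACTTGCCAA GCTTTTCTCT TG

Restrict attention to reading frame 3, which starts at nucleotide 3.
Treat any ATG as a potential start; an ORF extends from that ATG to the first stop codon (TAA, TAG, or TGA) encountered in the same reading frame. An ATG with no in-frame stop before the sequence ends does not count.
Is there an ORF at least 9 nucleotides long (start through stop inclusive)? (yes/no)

Frame 3: CCG TCG TAA AAT GTA AAA GAT CAT GTG AGA CTT GCC AAG CTT TTC TCT — no ATG→stop ORF.
Largest ORF found is 0 nucleotides < 9, so no.

no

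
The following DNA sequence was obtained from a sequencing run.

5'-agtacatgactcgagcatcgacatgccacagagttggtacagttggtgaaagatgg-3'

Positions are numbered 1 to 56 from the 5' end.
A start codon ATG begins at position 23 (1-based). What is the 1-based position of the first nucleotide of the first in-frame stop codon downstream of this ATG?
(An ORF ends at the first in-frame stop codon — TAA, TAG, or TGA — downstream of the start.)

47

Codons from position 23: ATG (23–25), CCA (26–28), CAG (29–31), AGT (32–34), TGG (35–37), TAC (38–40), AGT (41–43), TGG (44–46), TGA (47–49).
TGA is a stop codon; it begins at position 47.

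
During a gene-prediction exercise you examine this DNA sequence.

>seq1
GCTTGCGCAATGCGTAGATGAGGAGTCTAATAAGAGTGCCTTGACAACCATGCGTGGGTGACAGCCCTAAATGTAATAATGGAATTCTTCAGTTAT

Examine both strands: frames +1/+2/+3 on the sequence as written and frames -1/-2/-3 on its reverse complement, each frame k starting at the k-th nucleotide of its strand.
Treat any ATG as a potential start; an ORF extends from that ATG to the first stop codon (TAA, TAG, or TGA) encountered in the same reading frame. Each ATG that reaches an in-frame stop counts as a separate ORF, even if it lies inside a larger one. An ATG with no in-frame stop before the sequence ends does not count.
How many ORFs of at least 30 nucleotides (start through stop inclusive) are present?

0

Reverse complement (5'→3'): ATAACTGAAGAATTCCATTATTACATTTAGGGCTGTCACCCACGCATGGTTGTCAAGGCACTCTTATTAGACTCCTCATCTACGCATTGCGCAAGC
Frame +1: GCT TGC GCA ATG CGT AGA TGA GGA GTC TAA TAA GAG TGC CTT GAC AAC CAT GCG TGG GTG ACA GCC CTA AAT GTA ATA ATG GAA TTC TTC AGT TAT — ATG at 10, stop TGA at 19 → 12 nt.
Frame +2: CTT GCG CAA TGC GTA GAT GAG GAG TCT AAT AAG AGT GCC TTG ACA ACC ATG CGT GGG TGA CAG CCC TAA ATG TAA TAA TGG AAT TCT TCA GTT — ATG at 50, stop TGA at 59 → 12 nt; ATG at 71, stop TAA at 74 → 6 nt.
Frame +3: TTG CGC AAT GCG TAG ATG AGG AGT CTA ATA AGA GTG CCT TGA CAA CCA TGC GTG GGT GAC AGC CCT AAA TGT AAT AAT GGA ATT CTT CAG TTA — ATG at 18, stop TGA at 42 → 27 nt.
Frame -1: ATA ACT GAA GAA TTC CAT TAT TAC ATT TAG GGC TGT CAC CCA CGC ATG GTT GTC AAG GCA CTC TTA TTA GAC TCC TCA TCT ACG CAT TGC GCA AGC — no ATG→stop ORF.
Frame -2: TAA CTG AAG AAT TCC ATT ATT ACA TTT AGG GCT GTC ACC CAC GCA TGG TTG TCA AGG CAC TCT TAT TAG ACT CCT CAT CTA CGC ATT GCG CAA — no ATG→stop ORF.
Frame -3: AAC TGA AGA ATT CCA TTA TTA CAT TTA GGG CTG TCA CCC ACG CAT GGT TGT CAA GGC ACT CTT ATT AGA CTC CTC ATC TAC GCA TTG CGC AAG — no ATG→stop ORF.
No ORF reaches 30 nucleotides. Count = 0.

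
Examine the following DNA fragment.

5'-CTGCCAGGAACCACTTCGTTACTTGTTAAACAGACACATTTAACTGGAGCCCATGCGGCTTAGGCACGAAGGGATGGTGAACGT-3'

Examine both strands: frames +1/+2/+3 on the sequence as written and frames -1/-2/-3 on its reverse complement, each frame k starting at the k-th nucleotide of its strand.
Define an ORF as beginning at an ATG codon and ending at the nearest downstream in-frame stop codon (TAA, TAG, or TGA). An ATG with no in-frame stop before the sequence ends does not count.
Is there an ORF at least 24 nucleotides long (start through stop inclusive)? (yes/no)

Reverse complement (5'→3'): ACGTTCACCATCCCTTCGTGCCTAAGCCGCATGGGCTCCAGTTAAATGTGTCTGTTTAACAAGTAACGAAGTGGTTCCTGGCAG
Frame +1: CTG CCA GGA ACC ACT TCG TTA CTT GTT AAA CAG ACA CAT TTA ACT GGA GCC CAT GCG GCT TAG GCA CGA AGG GAT GGT GAA CGT — no ATG→stop ORF.
Frame +2: TGC CAG GAA CCA CTT CGT TAC TTG TTA AAC AGA CAC ATT TAA CTG GAG CCC ATG CGG CTT AGG CAC GAA GGG ATG GTG AAC — no ATG→stop ORF.
Frame +3: GCC AGG AAC CAC TTC GTT ACT TGT TAA ACA GAC ACA TTT AAC TGG AGC CCA TGC GGC TTA GGC ACG AAG GGA TGG TGA ACG — no ATG→stop ORF.
Frame -1: ACG TTC ACC ATC CCT TCG TGC CTA AGC CGC ATG GGC TCC AGT TAA ATG TGT CTG TTT AAC AAG TAA CGA AGT GGT TCC TGG CAG — ATG at 31, stop TAA at 43 → 15 nt; ATG at 46, stop TAA at 64 → 21 nt.
Frame -2: CGT TCA CCA TCC CTT CGT GCC TAA GCC GCA TGG GCT CCA GTT AAA TGT GTC TGT TTA ACA AGT AAC GAA GTG GTT CCT GGC — no ATG→stop ORF.
Frame -3: GTT CAC CAT CCC TTC GTG CCT AAG CCG CAT GGG CTC CAG TTA AAT GTG TCT GTT TAA CAA GTA ACG AAG TGG TTC CTG GCA — no ATG→stop ORF.
Largest ORF found is 21 nucleotides < 24, so no.

no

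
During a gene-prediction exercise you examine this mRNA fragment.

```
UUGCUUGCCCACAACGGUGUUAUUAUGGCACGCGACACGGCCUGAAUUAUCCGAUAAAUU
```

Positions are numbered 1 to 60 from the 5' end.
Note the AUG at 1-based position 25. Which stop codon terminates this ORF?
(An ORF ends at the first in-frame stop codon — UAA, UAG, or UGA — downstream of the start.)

UGA

Codons from position 25: AUG (25–27), GCA (28–30), CGC (31–33), GAC (34–36), ACG (37–39), GCC (40–42), UGA (43–45).
The first in-frame stop codon is UGA.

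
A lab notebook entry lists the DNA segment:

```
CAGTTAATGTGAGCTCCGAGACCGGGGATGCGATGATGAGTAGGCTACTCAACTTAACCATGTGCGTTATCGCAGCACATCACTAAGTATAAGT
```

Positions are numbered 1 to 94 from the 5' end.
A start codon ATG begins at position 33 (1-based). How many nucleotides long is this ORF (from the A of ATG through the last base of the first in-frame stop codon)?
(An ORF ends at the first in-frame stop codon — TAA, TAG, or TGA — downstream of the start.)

54

Codons from position 33: ATG (33–35), ATG (36–38), AGT (39–41), AGG (42–44), CTA (45–47), CTC (48–50), AAC (51–53), TTA (54–56), ACC (57–59), ATG (60–62), TGC (63–65), GTT (66–68), ATC (69–71), GCA (72–74), GCA (75–77), CAT (78–80), CAC (81–83), TAA (84–86).
TAA is the first in-frame stop; ORF spans 33–86, 54 nucleotides.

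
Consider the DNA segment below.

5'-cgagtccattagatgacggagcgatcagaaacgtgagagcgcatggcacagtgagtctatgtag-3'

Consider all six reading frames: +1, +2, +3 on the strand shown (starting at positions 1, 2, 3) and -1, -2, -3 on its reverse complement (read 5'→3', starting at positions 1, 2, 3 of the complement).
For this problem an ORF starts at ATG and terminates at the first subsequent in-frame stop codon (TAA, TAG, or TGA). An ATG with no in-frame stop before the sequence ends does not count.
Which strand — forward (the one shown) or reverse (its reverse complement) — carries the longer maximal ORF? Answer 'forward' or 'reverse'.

Reverse complement (5'→3'): CTACATAGACTCACTGTGCCATGCGCTCTCACGTTTCTGATCGCTCCGTCATCTAATGGACTCG
Frame +1: CGA GTC CAT TAG ATG ACG GAG CGA TCA GAA ACG TGA GAG CGC ATG GCA CAG TGA GTC TAT GTA — ATG at 13, stop TGA at 34 → 24 nt; ATG at 43, stop TGA at 52 → 12 nt.
Frame +2: GAG TCC ATT AGA TGA CGG AGC GAT CAG AAA CGT GAG AGC GCA TGG CAC AGT GAG TCT ATG TAG — ATG at 59, stop TAG at 62 → 6 nt.
Frame +3: AGT CCA TTA GAT GAC GGA GCG ATC AGA AAC GTG AGA GCG CAT GGC ACA GTG AGT CTA TGT — no ATG→stop ORF.
Frame -1: CTA CAT AGA CTC ACT GTG CCA TGC GCT CTC ACG TTT CTG ATC GCT CCG TCA TCT AAT GGA CTC — no ATG→stop ORF.
Frame -2: TAC ATA GAC TCA CTG TGC CAT GCG CTC TCA CGT TTC TGA TCG CTC CGT CAT CTA ATG GAC TCG — no ATG→stop ORF.
Frame -3: ACA TAG ACT CAC TGT GCC ATG CGC TCT CAC GTT TCT GAT CGC TCC GTC ATC TAA TGG ACT — ATG at 21, stop TAA at 54 → 36 nt.
Forward-strand max 24 nt; reverse-strand max 36 nt. The reverse strand has the longer ORF.

reverse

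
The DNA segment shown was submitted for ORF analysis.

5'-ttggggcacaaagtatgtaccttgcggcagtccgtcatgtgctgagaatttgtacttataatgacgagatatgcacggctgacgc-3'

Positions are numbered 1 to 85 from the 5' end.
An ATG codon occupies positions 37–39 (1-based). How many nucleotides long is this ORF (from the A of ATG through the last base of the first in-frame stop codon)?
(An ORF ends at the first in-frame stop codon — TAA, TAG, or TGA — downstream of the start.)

9

Codons from position 37: ATG (37–39), TGC (40–42), TGA (43–45).
TGA is the first in-frame stop; ORF spans 37–45, 9 nucleotides.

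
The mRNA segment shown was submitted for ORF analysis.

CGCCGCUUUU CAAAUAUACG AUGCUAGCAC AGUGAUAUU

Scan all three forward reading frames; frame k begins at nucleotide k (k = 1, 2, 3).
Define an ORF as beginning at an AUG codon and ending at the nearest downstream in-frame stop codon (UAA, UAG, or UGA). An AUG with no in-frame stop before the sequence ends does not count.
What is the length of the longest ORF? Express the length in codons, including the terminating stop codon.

5

Frame 1: CGC CGC UUU UCA AAU AUA CGA UGC UAG CAC AGU GAU AUU — no AUG→stop ORF.
Frame 2: GCC GCU UUU CAA AUA UAC GAU GCU AGC ACA GUG AUA — no AUG→stop ORF.
Frame 3: CCG CUU UUC AAA UAU ACG AUG CUA GCA CAG UGA UAU — AUG at 21, stop UGA at 33 → 15 nt.
Longest: frame 3, positions 21–35, 15 nt = 5 codons = 4 aa. → 5 codons.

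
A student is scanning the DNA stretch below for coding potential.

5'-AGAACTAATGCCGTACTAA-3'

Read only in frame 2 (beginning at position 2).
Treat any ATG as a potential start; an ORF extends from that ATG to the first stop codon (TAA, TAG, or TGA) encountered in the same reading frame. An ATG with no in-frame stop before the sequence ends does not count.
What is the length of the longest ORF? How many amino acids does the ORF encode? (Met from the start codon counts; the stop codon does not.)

Frame 2: GAA CTA ATG CCG TAC TAA — ATG at 8, stop TAA at 17 → 12 nt.
Longest: frame 2, positions 8–19, 12 nt = 4 codons = 3 aa. → 3 amino acids.

3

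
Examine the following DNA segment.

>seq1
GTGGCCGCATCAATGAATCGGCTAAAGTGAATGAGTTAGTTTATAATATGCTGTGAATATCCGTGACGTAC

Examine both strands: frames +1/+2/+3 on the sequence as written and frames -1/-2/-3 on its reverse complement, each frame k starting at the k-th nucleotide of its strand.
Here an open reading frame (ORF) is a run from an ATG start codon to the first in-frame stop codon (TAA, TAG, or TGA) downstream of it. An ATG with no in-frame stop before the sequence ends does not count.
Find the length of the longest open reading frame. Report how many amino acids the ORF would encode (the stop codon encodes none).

Reverse complement (5'→3'): GTACGTCACGGATATTCACAGCATATTATAAACTAACTCATTCACTTTAGCCGATTCATTGATGCGGCCAC
Frame +1: GTG GCC GCA TCA ATG AAT CGG CTA AAG TGA ATG AGT TAG TTT ATA ATA TGC TGT GAA TAT CCG TGA CGT — ATG at 13, stop TGA at 28 → 18 nt; ATG at 31, stop TAG at 37 → 9 nt.
Frame +2: TGG CCG CAT CAA TGA ATC GGC TAA AGT GAA TGA GTT AGT TTA TAA TAT GCT GTG AAT ATC CGT GAC GTA — no ATG→stop ORF.
Frame +3: GGC CGC ATC AAT GAA TCG GCT AAA GTG AAT GAG TTA GTT TAT AAT ATG CTG TGA ATA TCC GTG ACG TAC — ATG at 48, stop TGA at 54 → 9 nt.
Frame -1: GTA CGT CAC GGA TAT TCA CAG CAT ATT ATA AAC TAA CTC ATT CAC TTT AGC CGA TTC ATT GAT GCG GCC — no ATG→stop ORF.
Frame -2: TAC GTC ACG GAT ATT CAC AGC ATA TTA TAA ACT AAC TCA TTC ACT TTA GCC GAT TCA TTG ATG CGG CCA — no ATG→stop ORF.
Frame -3: ACG TCA CGG ATA TTC ACA GCA TAT TAT AAA CTA ACT CAT TCA CTT TAG CCG ATT CAT TGA TGC GGC CAC — no ATG→stop ORF.
Longest: frame +1, positions 13–30, 18 nt = 6 codons = 5 aa. → 5 amino acids.

5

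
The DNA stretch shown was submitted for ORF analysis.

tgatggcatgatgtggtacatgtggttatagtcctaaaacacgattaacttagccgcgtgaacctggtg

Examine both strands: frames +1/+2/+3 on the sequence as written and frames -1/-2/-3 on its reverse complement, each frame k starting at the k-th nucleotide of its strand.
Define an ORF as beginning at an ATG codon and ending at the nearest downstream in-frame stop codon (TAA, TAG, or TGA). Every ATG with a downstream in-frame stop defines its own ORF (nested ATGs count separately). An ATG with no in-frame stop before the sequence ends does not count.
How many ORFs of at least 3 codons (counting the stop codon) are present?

Reverse complement (5'→3'): CACCAGGTTCACGCGGCTAAGTTAATCGTGTTTTAGGACTATAACCACATGTACCACATCATGCCATCA
Frame +1: TGA TGG CAT GAT GTG GTA CAT GTG GTT ATA GTC CTA AAA CAC GAT TAA CTT AGC CGC GTG AAC CTG GTG — no ATG→stop ORF.
Frame +2: GAT GGC ATG ATG TGG TAC ATG TGG TTA TAG TCC TAA AAC ACG ATT AAC TTA GCC GCG TGA ACC TGG — ATG at 8, stop TAG at 29 → 24 nt; ATG at 11, stop TAG at 29 → 21 nt; ATG at 20, stop TAG at 29 → 12 nt.
Frame +3: ATG GCA TGA TGT GGT ACA TGT GGT TAT AGT CCT AAA ACA CGA TTA ACT TAG CCG CGT GAA CCT GGT — ATG at 3, stop TGA at 9 → 9 nt.
Frame -1: CAC CAG GTT CAC GCG GCT AAG TTA ATC GTG TTT TAG GAC TAT AAC CAC ATG TAC CAC ATC ATG CCA TCA — no ATG→stop ORF.
Frame -2: ACC AGG TTC ACG CGG CTA AGT TAA TCG TGT TTT AGG ACT ATA ACC ACA TGT ACC ACA TCA TGC CAT — no ATG→stop ORF.
Frame -3: CCA GGT TCA CGC GGC TAA GTT AAT CGT GTT TTA GGA CTA TAA CCA CAT GTA CCA CAT CAT GCC ATC — no ATG→stop ORF.
ORFs ≥ 3 codons: frame +2 8–31 (8 codons), frame +2 11–31 (7 codons), frame +2 20–31 (4 codons), frame +3 3–11 (3 codons). Count = 4.

4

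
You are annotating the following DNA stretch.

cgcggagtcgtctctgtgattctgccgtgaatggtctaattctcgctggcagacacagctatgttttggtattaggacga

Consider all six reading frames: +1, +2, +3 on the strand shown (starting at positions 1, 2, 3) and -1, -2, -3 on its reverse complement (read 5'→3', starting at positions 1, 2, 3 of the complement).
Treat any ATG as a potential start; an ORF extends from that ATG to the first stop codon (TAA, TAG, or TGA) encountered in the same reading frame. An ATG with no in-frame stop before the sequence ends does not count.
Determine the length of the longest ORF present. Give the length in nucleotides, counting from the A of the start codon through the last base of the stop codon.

Reverse complement (5'→3'): TCGTCCTAATACCAAAACATAGCTGTGTCTGCCAGCGAGAATTAGACCATTCACGGCAGAATCACAGAGACGACTCCGCG
Frame +1: CGC GGA GTC GTC TCT GTG ATT CTG CCG TGA ATG GTC TAA TTC TCG CTG GCA GAC ACA GCT ATG TTT TGG TAT TAG GAC — ATG at 31, stop TAA at 37 → 9 nt; ATG at 61, stop TAG at 73 → 15 nt.
Frame +2: GCG GAG TCG TCT CTG TGA TTC TGC CGT GAA TGG TCT AAT TCT CGC TGG CAG ACA CAG CTA TGT TTT GGT ATT AGG ACG — no ATG→stop ORF.
Frame +3: CGG AGT CGT CTC TGT GAT TCT GCC GTG AAT GGT CTA ATT CTC GCT GGC AGA CAC AGC TAT GTT TTG GTA TTA GGA CGA — no ATG→stop ORF.
Frame -1: TCG TCC TAA TAC CAA AAC ATA GCT GTG TCT GCC AGC GAG AAT TAG ACC ATT CAC GGC AGA ATC ACA GAG ACG ACT CCG — no ATG→stop ORF.
Frame -2: CGT CCT AAT ACC AAA ACA TAG CTG TGT CTG CCA GCG AGA ATT AGA CCA TTC ACG GCA GAA TCA CAG AGA CGA CTC CGC — no ATG→stop ORF.
Frame -3: GTC CTA ATA CCA AAA CAT AGC TGT GTC TGC CAG CGA GAA TTA GAC CAT TCA CGG CAG AAT CAC AGA GAC GAC TCC GCG — no ATG→stop ORF.
Longest: frame +1, positions 61–75, 15 nt = 5 codons = 4 aa. → 15 nucleotides.

15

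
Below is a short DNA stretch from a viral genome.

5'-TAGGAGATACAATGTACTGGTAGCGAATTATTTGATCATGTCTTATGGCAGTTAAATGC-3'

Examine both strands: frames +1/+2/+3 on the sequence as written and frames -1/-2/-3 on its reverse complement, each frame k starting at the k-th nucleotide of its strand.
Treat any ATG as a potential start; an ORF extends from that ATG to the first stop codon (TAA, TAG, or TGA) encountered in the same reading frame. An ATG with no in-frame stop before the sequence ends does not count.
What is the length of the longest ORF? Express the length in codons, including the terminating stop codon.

6

Reverse complement (5'→3'): GCATTTAACTGCCATAAGACATGATCAAATAATTCGCTACCAGTACATTGTATCTCCTA
Frame +1: TAG GAG ATA CAA TGT ACT GGT AGC GAA TTA TTT GAT CAT GTC TTA TGG CAG TTA AAT — no ATG→stop ORF.
Frame +2: AGG AGA TAC AAT GTA CTG GTA GCG AAT TAT TTG ATC ATG TCT TAT GGC AGT TAA ATG — ATG at 38, stop TAA at 53 → 18 nt.
Frame +3: GGA GAT ACA ATG TAC TGG TAG CGA ATT ATT TGA TCA TGT CTT ATG GCA GTT AAA TGC — ATG at 12, stop TAG at 21 → 12 nt.
Frame -1: GCA TTT AAC TGC CAT AAG ACA TGA TCA AAT AAT TCG CTA CCA GTA CAT TGT ATC TCC — no ATG→stop ORF.
Frame -2: CAT TTA ACT GCC ATA AGA CAT GAT CAA ATA ATT CGC TAC CAG TAC ATT GTA TCT CCT — no ATG→stop ORF.
Frame -3: ATT TAA CTG CCA TAA GAC ATG ATC AAA TAA TTC GCT ACC AGT ACA TTG TAT CTC CTA — ATG at 21, stop TAA at 30 → 12 nt.
Longest: frame +2, positions 38–55, 18 nt = 6 codons = 5 aa. → 6 codons.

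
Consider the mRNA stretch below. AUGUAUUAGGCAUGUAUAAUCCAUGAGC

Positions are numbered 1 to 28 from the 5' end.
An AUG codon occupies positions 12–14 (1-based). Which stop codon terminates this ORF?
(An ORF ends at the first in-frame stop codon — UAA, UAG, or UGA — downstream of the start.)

UGA

Codons from position 12: AUG (12–14), UAU (15–17), AAU (18–20), CCA (21–23), UGA (24–26).
The first in-frame stop codon is UGA.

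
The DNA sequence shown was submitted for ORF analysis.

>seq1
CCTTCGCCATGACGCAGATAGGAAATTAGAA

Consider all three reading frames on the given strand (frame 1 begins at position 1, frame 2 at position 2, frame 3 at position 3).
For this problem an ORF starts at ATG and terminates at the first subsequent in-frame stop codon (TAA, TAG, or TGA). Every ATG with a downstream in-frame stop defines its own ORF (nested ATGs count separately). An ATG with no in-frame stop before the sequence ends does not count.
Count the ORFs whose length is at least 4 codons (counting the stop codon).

1

Frame 1: CCT TCG CCA TGA CGC AGA TAG GAA ATT AGA — no ATG→stop ORF.
Frame 2: CTT CGC CAT GAC GCA GAT AGG AAA TTA GAA — no ATG→stop ORF.
Frame 3: TTC GCC ATG ACG CAG ATA GGA AAT TAG — ATG at 9, stop TAG at 27 → 21 nt.
ORFs ≥ 4 codons: frame 3 9–29 (7 codons). Count = 1.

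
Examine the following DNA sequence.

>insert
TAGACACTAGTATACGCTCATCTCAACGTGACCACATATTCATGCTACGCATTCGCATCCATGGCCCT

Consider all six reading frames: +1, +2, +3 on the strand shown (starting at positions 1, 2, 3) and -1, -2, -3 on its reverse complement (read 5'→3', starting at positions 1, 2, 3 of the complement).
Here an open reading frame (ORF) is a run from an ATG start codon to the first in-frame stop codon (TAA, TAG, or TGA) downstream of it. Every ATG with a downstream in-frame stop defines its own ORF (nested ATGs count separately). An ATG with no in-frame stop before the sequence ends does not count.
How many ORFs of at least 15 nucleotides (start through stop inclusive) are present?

6

Reverse complement (5'→3'): AGGGCCATGGATGCGAATGCGTAGCATGAATATGTGGTCACGTTGAGATGAGCGTATACTAGTGTCTA
Frame +1: TAG ACA CTA GTA TAC GCT CAT CTC AAC GTG ACC ACA TAT TCA TGC TAC GCA TTC GCA TCC ATG GCC — no ATG→stop ORF.
Frame +2: AGA CAC TAG TAT ACG CTC ATC TCA ACG TGA CCA CAT ATT CAT GCT ACG CAT TCG CAT CCA TGG CCC — no ATG→stop ORF.
Frame +3: GAC ACT AGT ATA CGC TCA TCT CAA CGT GAC CAC ATA TTC ATG CTA CGC ATT CGC ATC CAT GGC CCT — no ATG→stop ORF.
Frame -1: AGG GCC ATG GAT GCG AAT GCG TAG CAT GAA TAT GTG GTC ACG TTG AGA TGA GCG TAT ACT AGT GTC — ATG at 7, stop TAG at 22 → 18 nt.
Frame -2: GGG CCA TGG ATG CGA ATG CGT AGC ATG AAT ATG TGG TCA CGT TGA GAT GAG CGT ATA CTA GTG TCT — ATG at 11, stop TGA at 44 → 36 nt; ATG at 17, stop TGA at 44 → 30 nt; ATG at 26, stop TGA at 44 → 21 nt; ATG at 32, stop TGA at 44 → 15 nt.
Frame -3: GGC CAT GGA TGC GAA TGC GTA GCA TGA ATA TGT GGT CAC GTT GAG ATG AGC GTA TAC TAG TGT CTA — ATG at 48, stop TAG at 60 → 15 nt.
ORFs ≥ 15 nucleotides: frame -1 7–24 (18 nucleotides), frame -2 11–46 (36 nucleotides), frame -2 17–46 (30 nucleotides), frame -2 26–46 (21 nucleotides), frame -2 32–46 (15 nucleotides), frame -3 48–62 (15 nucleotides). Count = 6.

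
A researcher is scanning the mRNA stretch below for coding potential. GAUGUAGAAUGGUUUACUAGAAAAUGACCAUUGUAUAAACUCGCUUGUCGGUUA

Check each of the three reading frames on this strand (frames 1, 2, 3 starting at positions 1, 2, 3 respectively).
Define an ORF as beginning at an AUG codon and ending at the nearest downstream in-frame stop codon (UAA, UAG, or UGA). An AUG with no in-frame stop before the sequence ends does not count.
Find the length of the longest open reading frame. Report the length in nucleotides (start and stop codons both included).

Frame 1: GAU GUA GAA UGG UUU ACU AGA AAA UGA CCA UUG UAU AAA CUC GCU UGU CGG UUA — no AUG→stop ORF.
Frame 2: AUG UAG AAU GGU UUA CUA GAA AAU GAC CAU UGU AUA AAC UCG CUU GUC GGU — AUG at 2, stop UAG at 5 → 6 nt.
Frame 3: UGU AGA AUG GUU UAC UAG AAA AUG ACC AUU GUA UAA ACU CGC UUG UCG GUU — AUG at 9, stop UAG at 18 → 12 nt; AUG at 24, stop UAA at 36 → 15 nt.
Longest: frame 3, positions 24–38, 15 nt = 5 codons = 4 aa. → 15 nucleotides.

15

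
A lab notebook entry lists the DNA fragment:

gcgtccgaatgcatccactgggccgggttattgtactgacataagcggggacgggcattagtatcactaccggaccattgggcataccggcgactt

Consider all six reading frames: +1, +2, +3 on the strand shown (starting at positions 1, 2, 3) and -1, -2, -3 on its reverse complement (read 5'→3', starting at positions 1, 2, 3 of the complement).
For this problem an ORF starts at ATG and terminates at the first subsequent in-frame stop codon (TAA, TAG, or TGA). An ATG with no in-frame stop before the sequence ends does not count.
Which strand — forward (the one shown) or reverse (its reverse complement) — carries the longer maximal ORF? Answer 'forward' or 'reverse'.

Reverse complement (5'→3'): AAGTCGCCGGTATGCCCAATGGTCCGGTAGTGATACTAATGCCCGTCCCCGCTTATGTCAGTACAATAACCCGGCCCAGTGGATGCATTCGGACGC
Frame +1: GCG TCC GAA TGC ATC CAC TGG GCC GGG TTA TTG TAC TGA CAT AAG CGG GGA CGG GCA TTA GTA TCA CTA CCG GAC CAT TGG GCA TAC CGG CGA CTT — no ATG→stop ORF.
Frame +2: CGT CCG AAT GCA TCC ACT GGG CCG GGT TAT TGT ACT GAC ATA AGC GGG GAC GGG CAT TAG TAT CAC TAC CGG ACC ATT GGG CAT ACC GGC GAC — no ATG→stop ORF.
Frame +3: GTC CGA ATG CAT CCA CTG GGC CGG GTT ATT GTA CTG ACA TAA GCG GGG ACG GGC ATT AGT ATC ACT ACC GGA CCA TTG GGC ATA CCG GCG ACT — ATG at 9, stop TAA at 42 → 36 nt.
Frame -1: AAG TCG CCG GTA TGC CCA ATG GTC CGG TAG TGA TAC TAA TGC CCG TCC CCG CTT ATG TCA GTA CAA TAA CCC GGC CCA GTG GAT GCA TTC GGA CGC — ATG at 19, stop TAG at 28 → 12 nt; ATG at 55, stop TAA at 67 → 15 nt.
Frame -2: AGT CGC CGG TAT GCC CAA TGG TCC GGT AGT GAT ACT AAT GCC CGT CCC CGC TTA TGT CAG TAC AAT AAC CCG GCC CAG TGG ATG CAT TCG GAC — no ATG→stop ORF.
Frame -3: GTC GCC GGT ATG CCC AAT GGT CCG GTA GTG ATA CTA ATG CCC GTC CCC GCT TAT GTC AGT ACA ATA ACC CGG CCC AGT GGA TGC ATT CGG ACG — no ATG→stop ORF.
Forward-strand max 36 nt; reverse-strand max 15 nt. The forward strand has the longer ORF.

forward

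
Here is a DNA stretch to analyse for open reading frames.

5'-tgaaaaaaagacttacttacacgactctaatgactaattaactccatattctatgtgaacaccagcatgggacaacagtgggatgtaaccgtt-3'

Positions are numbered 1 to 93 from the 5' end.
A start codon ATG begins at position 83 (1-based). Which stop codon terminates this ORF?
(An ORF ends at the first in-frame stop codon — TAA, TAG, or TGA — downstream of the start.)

Codons from position 83: ATG (83–85), TAA (86–88).
The first in-frame stop codon is TAA.

TAA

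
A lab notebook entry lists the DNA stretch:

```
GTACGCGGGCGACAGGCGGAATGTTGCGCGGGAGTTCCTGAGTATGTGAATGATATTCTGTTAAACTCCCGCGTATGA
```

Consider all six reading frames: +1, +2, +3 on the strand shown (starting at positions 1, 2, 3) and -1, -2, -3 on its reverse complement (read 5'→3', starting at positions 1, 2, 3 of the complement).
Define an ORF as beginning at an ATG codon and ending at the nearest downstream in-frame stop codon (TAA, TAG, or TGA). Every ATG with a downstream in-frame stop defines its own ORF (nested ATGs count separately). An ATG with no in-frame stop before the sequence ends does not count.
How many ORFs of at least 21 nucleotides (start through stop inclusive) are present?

Reverse complement (5'→3'): TCATACGCGGGAGTTTAACAGAATATCATTCACATACTCAGGAACTCCCGCGCAACATTCCGCCTGTCGCCCGCGTAC
Frame +1: GTA CGC GGG CGA CAG GCG GAA TGT TGC GCG GGA GTT CCT GAG TAT GTG AAT GAT ATT CTG TTA AAC TCC CGC GTA TGA — no ATG→stop ORF.
Frame +2: TAC GCG GGC GAC AGG CGG AAT GTT GCG CGG GAG TTC CTG AGT ATG TGA ATG ATA TTC TGT TAA ACT CCC GCG TAT — ATG at 44, stop TGA at 47 → 6 nt; ATG at 50, stop TAA at 62 → 15 nt.
Frame +3: ACG CGG GCG ACA GGC GGA ATG TTG CGC GGG AGT TCC TGA GTA TGT GAA TGA TAT TCT GTT AAA CTC CCG CGT ATG — ATG at 21, stop TGA at 39 → 21 nt.
Frame -1: TCA TAC GCG GGA GTT TAA CAG AAT ATC ATT CAC ATA CTC AGG AAC TCC CGC GCA ACA TTC CGC CTG TCG CCC GCG TAC — no ATG→stop ORF.
Frame -2: CAT ACG CGG GAG TTT AAC AGA ATA TCA TTC ACA TAC TCA GGA ACT CCC GCG CAA CAT TCC GCC TGT CGC CCG CGT — no ATG→stop ORF.
Frame -3: ATA CGC GGG AGT TTA ACA GAA TAT CAT TCA CAT ACT CAG GAA CTC CCG CGC AAC ATT CCG CCT GTC GCC CGC GTA — no ATG→stop ORF.
ORFs ≥ 21 nucleotides: frame +3 21–41 (21 nucleotides). Count = 1.

1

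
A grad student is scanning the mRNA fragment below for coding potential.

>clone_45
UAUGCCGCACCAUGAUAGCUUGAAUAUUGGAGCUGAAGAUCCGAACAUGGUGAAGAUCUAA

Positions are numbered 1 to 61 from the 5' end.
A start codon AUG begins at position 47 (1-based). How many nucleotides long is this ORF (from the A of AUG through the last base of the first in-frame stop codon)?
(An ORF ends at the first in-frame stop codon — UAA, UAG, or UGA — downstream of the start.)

Codons from position 47: AUG (47–49), GUG (50–52), AAG (53–55), AUC (56–58), UAA (59–61).
UAA is the first in-frame stop; ORF spans 47–61, 15 nucleotides.

15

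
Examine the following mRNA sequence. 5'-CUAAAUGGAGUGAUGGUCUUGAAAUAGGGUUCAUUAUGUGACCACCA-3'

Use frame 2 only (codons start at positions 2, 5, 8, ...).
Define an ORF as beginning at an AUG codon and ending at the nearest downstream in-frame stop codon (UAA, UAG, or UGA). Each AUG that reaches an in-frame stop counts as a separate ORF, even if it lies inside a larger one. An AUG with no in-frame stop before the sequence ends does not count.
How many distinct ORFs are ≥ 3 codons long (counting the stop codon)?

Frame 2: UAA AUG GAG UGA UGG UCU UGA AAU AGG GUU CAU UAU GUG ACC ACC — AUG at 5, stop UGA at 11 → 9 nt.
ORFs ≥ 3 codons: frame 2 5–13 (3 codons). Count = 1.

1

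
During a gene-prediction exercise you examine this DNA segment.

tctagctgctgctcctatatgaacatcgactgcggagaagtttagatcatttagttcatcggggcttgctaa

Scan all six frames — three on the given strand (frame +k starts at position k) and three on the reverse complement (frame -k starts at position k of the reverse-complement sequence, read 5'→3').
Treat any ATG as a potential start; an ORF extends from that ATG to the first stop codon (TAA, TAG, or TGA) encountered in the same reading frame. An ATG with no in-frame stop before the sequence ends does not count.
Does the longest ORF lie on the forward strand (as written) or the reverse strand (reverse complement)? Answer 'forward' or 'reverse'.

forward

Reverse complement (5'→3'): TTAGCAAGCCCCGATGAACTAAATGATCTAAACTTCTCCGCAGTCGATGTTCATATAGGAGCAGCAGCTAGA
Frame +1: TCT AGC TGC TGC TCC TAT ATG AAC ATC GAC TGC GGA GAA GTT TAG ATC ATT TAG TTC ATC GGG GCT TGC TAA — ATG at 19, stop TAG at 43 → 27 nt.
Frame +2: CTA GCT GCT GCT CCT ATA TGA ACA TCG ACT GCG GAG AAG TTT AGA TCA TTT AGT TCA TCG GGG CTT GCT — no ATG→stop ORF.
Frame +3: TAG CTG CTG CTC CTA TAT GAA CAT CGA CTG CGG AGA AGT TTA GAT CAT TTA GTT CAT CGG GGC TTG CTA — no ATG→stop ORF.
Frame -1: TTA GCA AGC CCC GAT GAA CTA AAT GAT CTA AAC TTC TCC GCA GTC GAT GTT CAT ATA GGA GCA GCA GCT AGA — no ATG→stop ORF.
Frame -2: TAG CAA GCC CCG ATG AAC TAA ATG ATC TAA ACT TCT CCG CAG TCG ATG TTC ATA TAG GAG CAG CAG CTA — ATG at 14, stop TAA at 20 → 9 nt; ATG at 23, stop TAA at 29 → 9 nt; ATG at 47, stop TAG at 56 → 12 nt.
Frame -3: AGC AAG CCC CGA TGA ACT AAA TGA TCT AAA CTT CTC CGC AGT CGA TGT TCA TAT AGG AGC AGC AGC TAG — no ATG→stop ORF.
Forward-strand max 27 nt; reverse-strand max 12 nt. The forward strand has the longer ORF.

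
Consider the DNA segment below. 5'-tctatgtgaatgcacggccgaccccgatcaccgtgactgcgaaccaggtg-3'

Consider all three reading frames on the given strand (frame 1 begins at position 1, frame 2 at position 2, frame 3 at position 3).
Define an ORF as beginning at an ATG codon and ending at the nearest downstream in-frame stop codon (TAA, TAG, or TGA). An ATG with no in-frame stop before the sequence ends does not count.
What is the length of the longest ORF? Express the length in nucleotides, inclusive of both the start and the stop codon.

Frame 1: TCT ATG TGA ATG CAC GGC CGA CCC CGA TCA CCG TGA CTG CGA ACC AGG — ATG at 4, stop TGA at 7 → 6 nt; ATG at 10, stop TGA at 34 → 27 nt.
Frame 2: CTA TGT GAA TGC ACG GCC GAC CCC GAT CAC CGT GAC TGC GAA CCA GGT — no ATG→stop ORF.
Frame 3: TAT GTG AAT GCA CGG CCG ACC CCG ATC ACC GTG ACT GCG AAC CAG GTG — no ATG→stop ORF.
Longest: frame 1, positions 10–36, 27 nt = 9 codons = 8 aa. → 27 nucleotides.

27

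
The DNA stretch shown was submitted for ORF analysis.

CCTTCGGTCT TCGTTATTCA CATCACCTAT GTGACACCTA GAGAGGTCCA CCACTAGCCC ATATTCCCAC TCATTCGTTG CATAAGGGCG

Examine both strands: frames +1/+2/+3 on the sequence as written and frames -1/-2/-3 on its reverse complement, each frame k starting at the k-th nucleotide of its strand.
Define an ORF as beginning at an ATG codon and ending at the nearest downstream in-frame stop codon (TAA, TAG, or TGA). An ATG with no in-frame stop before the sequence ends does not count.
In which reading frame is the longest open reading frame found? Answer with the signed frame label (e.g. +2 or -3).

-2

Reverse complement (5'→3'): CGCCCTTATGCAACGAATGAGTGGGAATATGGGCTAGTGGTGGACCTCTCTAGGTGTCACATAGGTGATGTGAATAACGAAGACCGAAGG
Frame +1: CCT TCG GTC TTC GTT ATT CAC ATC ACC TAT GTG ACA CCT AGA GAG GTC CAC CAC TAG CCC ATA TTC CCA CTC ATT CGT TGC ATA AGG GCG — no ATG→stop ORF.
Frame +2: CTT CGG TCT TCG TTA TTC ACA TCA CCT ATG TGA CAC CTA GAG AGG TCC ACC ACT AGC CCA TAT TCC CAC TCA TTC GTT GCA TAA GGG — ATG at 29, stop TGA at 32 → 6 nt.
Frame +3: TTC GGT CTT CGT TAT TCA CAT CAC CTA TGT GAC ACC TAG AGA GGT CCA CCA CTA GCC CAT ATT CCC ACT CAT TCG TTG CAT AAG GGC — no ATG→stop ORF.
Frame -1: CGC CCT TAT GCA ACG AAT GAG TGG GAA TAT GGG CTA GTG GTG GAC CTC TCT AGG TGT CAC ATA GGT GAT GTG AAT AAC GAA GAC CGA AGG — no ATG→stop ORF.
Frame -2: GCC CTT ATG CAA CGA ATG AGT GGG AAT ATG GGC TAG TGG TGG ACC TCT CTA GGT GTC ACA TAG GTG ATG TGA ATA ACG AAG ACC GAA — ATG at 8, stop TAG at 35 → 30 nt; ATG at 17, stop TAG at 35 → 21 nt; ATG at 29, stop TAG at 35 → 9 nt; ATG at 68, stop TGA at 71 → 6 nt.
Frame -3: CCC TTA TGC AAC GAA TGA GTG GGA ATA TGG GCT AGT GGT GGA CCT CTC TAG GTG TCA CAT AGG TGA TGT GAA TAA CGA AGA CCG AAG — no ATG→stop ORF.
Longest ORF is 30 nt in frame -2 (positions 8–37).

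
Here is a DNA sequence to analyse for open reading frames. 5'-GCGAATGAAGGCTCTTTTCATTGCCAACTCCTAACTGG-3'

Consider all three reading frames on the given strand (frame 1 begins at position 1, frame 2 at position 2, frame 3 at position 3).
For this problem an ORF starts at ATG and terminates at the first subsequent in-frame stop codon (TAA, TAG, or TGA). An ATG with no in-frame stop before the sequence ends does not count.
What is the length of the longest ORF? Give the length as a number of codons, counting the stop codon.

10

Frame 1: GCG AAT GAA GGC TCT TTT CAT TGC CAA CTC CTA ACT — no ATG→stop ORF.
Frame 2: CGA ATG AAG GCT CTT TTC ATT GCC AAC TCC TAA CTG — ATG at 5, stop TAA at 32 → 30 nt.
Frame 3: GAA TGA AGG CTC TTT TCA TTG CCA ACT CCT AAC TGG — no ATG→stop ORF.
Longest: frame 2, positions 5–34, 30 nt = 10 codons = 9 aa. → 10 codons.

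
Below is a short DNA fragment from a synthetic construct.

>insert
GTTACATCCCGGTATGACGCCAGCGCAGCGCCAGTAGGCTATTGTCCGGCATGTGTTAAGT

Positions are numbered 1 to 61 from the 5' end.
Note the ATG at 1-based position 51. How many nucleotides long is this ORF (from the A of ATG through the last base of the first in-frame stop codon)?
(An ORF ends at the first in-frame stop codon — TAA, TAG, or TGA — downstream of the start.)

9

Codons from position 51: ATG (51–53), TGT (54–56), TAA (57–59).
TAA is the first in-frame stop; ORF spans 51–59, 9 nucleotides.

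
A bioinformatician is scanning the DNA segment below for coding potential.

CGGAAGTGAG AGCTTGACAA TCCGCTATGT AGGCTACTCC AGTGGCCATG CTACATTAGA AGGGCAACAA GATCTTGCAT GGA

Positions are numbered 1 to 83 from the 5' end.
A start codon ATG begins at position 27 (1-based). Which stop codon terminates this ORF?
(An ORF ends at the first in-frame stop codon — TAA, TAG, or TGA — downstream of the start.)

Codons from position 27: ATG (27–29), TAG (30–32).
The first in-frame stop codon is TAG.

TAG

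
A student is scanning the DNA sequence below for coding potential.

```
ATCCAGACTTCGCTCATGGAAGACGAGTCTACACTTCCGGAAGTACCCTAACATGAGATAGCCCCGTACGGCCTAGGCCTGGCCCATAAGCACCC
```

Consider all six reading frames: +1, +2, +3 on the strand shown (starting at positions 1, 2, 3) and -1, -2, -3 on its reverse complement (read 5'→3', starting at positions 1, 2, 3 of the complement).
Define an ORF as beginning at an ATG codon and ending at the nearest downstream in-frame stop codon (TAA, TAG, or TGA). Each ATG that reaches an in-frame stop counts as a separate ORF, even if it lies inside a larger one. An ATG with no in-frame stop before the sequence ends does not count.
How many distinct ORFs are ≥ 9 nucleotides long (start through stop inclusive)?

3

Reverse complement (5'→3'): GGGTGCTTATGGGCCAGGCCTAGGCCGTACGGGGCTATCTCATGTTAGGGTACTTCCGGAAGTGTAGACTCGTCTTCCATGAGCGAAGTCTGGAT
Frame +1: ATC CAG ACT TCG CTC ATG GAA GAC GAG TCT ACA CTT CCG GAA GTA CCC TAA CAT GAG ATA GCC CCG TAC GGC CTA GGC CTG GCC CAT AAG CAC — ATG at 16, stop TAA at 49 → 36 nt.
Frame +2: TCC AGA CTT CGC TCA TGG AAG ACG AGT CTA CAC TTC CGG AAG TAC CCT AAC ATG AGA TAG CCC CGT ACG GCC TAG GCC TGG CCC ATA AGC ACC — ATG at 53, stop TAG at 59 → 9 nt.
Frame +3: CCA GAC TTC GCT CAT GGA AGA CGA GTC TAC ACT TCC GGA AGT ACC CTA ACA TGA GAT AGC CCC GTA CGG CCT AGG CCT GGC CCA TAA GCA CCC — no ATG→stop ORF.
Frame -1: GGG TGC TTA TGG GCC AGG CCT AGG CCG TAC GGG GCT ATC TCA TGT TAG GGT ACT TCC GGA AGT GTA GAC TCG TCT TCC ATG AGC GAA GTC TGG — no ATG→stop ORF.
Frame -2: GGT GCT TAT GGG CCA GGC CTA GGC CGT ACG GGG CTA TCT CAT GTT AGG GTA CTT CCG GAA GTG TAG ACT CGT CTT CCA TGA GCG AAG TCT GGA — no ATG→stop ORF.
Frame -3: GTG CTT ATG GGC CAG GCC TAG GCC GTA CGG GGC TAT CTC ATG TTA GGG TAC TTC CGG AAG TGT AGA CTC GTC TTC CAT GAG CGA AGT CTG GAT — ATG at 9, stop TAG at 21 → 15 nt.
ORFs ≥ 9 nucleotides: frame +1 16–51 (36 nucleotides), frame +2 53–61 (9 nucleotides), frame -3 9–23 (15 nucleotides). Count = 3.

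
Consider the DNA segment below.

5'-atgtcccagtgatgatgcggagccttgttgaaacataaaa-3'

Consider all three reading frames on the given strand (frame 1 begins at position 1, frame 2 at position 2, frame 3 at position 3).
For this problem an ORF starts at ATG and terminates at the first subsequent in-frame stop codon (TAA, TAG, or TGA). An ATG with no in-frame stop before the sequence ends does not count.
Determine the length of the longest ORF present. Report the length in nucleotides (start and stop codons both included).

27

Frame 1: ATG TCC CAG TGA TGA TGC GGA GCC TTG TTG AAA CAT AAA — ATG at 1, stop TGA at 10 → 12 nt.
Frame 2: TGT CCC AGT GAT GAT GCG GAG CCT TGT TGA AAC ATA AAA — no ATG→stop ORF.
Frame 3: GTC CCA GTG ATG ATG CGG AGC CTT GTT GAA ACA TAA — ATG at 12, stop TAA at 36 → 27 nt; ATG at 15, stop TAA at 36 → 24 nt.
Longest: frame 3, positions 12–38, 27 nt = 9 codons = 8 aa. → 27 nucleotides.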